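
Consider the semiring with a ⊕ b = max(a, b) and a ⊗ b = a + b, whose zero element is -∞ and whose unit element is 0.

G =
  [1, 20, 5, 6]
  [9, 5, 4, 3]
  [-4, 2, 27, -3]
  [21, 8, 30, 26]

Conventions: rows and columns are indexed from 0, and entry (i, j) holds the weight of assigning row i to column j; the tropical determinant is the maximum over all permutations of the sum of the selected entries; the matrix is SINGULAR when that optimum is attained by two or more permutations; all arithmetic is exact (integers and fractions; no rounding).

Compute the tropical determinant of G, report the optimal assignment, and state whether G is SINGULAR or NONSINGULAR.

σ = (0, 1, 2, 3): 1 + 5 + 27 + 26 = 59
σ = (0, 1, 3, 2): 1 + 5 + (-3) + 30 = 33
σ = (0, 2, 1, 3): 1 + 4 + 2 + 26 = 33
σ = (0, 2, 3, 1): 1 + 4 + (-3) + 8 = 10
σ = (0, 3, 1, 2): 1 + 3 + 2 + 30 = 36
σ = (0, 3, 2, 1): 1 + 3 + 27 + 8 = 39
σ = (1, 0, 2, 3): 20 + 9 + 27 + 26 = 82
σ = (1, 0, 3, 2): 20 + 9 + (-3) + 30 = 56
σ = (1, 2, 0, 3): 20 + 4 + (-4) + 26 = 46
σ = (1, 2, 3, 0): 20 + 4 + (-3) + 21 = 42
σ = (1, 3, 0, 2): 20 + 3 + (-4) + 30 = 49
σ = (1, 3, 2, 0): 20 + 3 + 27 + 21 = 71
σ = (2, 0, 1, 3): 5 + 9 + 2 + 26 = 42
σ = (2, 0, 3, 1): 5 + 9 + (-3) + 8 = 19
σ = (2, 1, 0, 3): 5 + 5 + (-4) + 26 = 32
σ = (2, 1, 3, 0): 5 + 5 + (-3) + 21 = 28
σ = (2, 3, 0, 1): 5 + 3 + (-4) + 8 = 12
σ = (2, 3, 1, 0): 5 + 3 + 2 + 21 = 31
σ = (3, 0, 1, 2): 6 + 9 + 2 + 30 = 47
σ = (3, 0, 2, 1): 6 + 9 + 27 + 8 = 50
σ = (3, 1, 0, 2): 6 + 5 + (-4) + 30 = 37
σ = (3, 1, 2, 0): 6 + 5 + 27 + 21 = 59
σ = (3, 2, 0, 1): 6 + 4 + (-4) + 8 = 14
σ = (3, 2, 1, 0): 6 + 4 + 2 + 21 = 33
Optimal value attained by: σ = (1, 0, 2, 3).
Answer: det⊕(G) = 82; verdict: NONSINGULAR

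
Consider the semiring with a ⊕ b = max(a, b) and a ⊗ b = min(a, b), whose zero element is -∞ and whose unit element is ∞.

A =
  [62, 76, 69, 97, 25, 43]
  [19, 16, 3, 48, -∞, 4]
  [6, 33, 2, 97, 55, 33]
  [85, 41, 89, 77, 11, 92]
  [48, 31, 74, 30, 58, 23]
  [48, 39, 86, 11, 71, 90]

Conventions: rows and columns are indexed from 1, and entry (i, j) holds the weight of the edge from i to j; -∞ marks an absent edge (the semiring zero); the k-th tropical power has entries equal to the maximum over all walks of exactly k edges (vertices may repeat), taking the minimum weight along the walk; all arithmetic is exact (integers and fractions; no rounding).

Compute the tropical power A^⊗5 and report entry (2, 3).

A^⊗2:
  [85, 62, 89, 77, 55, 92]
  [48, 41, 48, 48, 19, 48]
  [85, 41, 89, 77, 55, 92]
  [77, 76, 86, 89, 71, 90]
  [48, 48, 58, 74, 58, 43]
  [48, 48, 86, 86, 71, 90]
A^⊗3:
  [77, 76, 86, 89, 71, 90]
  [48, 48, 48, 48, 48, 48]
  [77, 76, 86, 89, 71, 90]
  [85, 76, 89, 86, 71, 90]
  [74, 48, 74, 74, 58, 74]
  [85, 48, 86, 86, 71, 90]
A^⊗4:
  [85, 76, 89, 86, 71, 90]
  [48, 48, 48, 48, 48, 48]
  [85, 76, 89, 86, 71, 90]
  [85, 76, 86, 89, 71, 90]
  [74, 74, 74, 74, 71, 74]
  [85, 76, 86, 86, 71, 90]
A^⊗5:
  [85, 76, 86, 89, 71, 90]
  [48, 48, 48, 48, 48, 48]
  [85, 76, 86, 89, 71, 90]
  [85, 76, 89, 86, 71, 90]
  [74, 74, 74, 74, 71, 74]
  [85, 76, 86, 86, 71, 90]
Key observation: the optimum is the walk 2->4->3->4->6->3, with weight 48 min 89 min 97 min 92 min 86 = 48.
Optimal value attained by: walk 2->4->3->4->6->3.
Answer: (A^⊗5)[2][3] = 48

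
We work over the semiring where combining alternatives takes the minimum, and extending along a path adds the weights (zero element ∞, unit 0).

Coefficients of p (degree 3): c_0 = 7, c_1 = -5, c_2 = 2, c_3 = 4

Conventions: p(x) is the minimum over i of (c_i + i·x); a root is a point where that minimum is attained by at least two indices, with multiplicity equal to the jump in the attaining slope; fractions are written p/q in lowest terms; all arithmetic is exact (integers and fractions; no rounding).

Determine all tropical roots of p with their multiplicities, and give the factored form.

hull edge (i=0, c=7) to (i=1, c=-5): slope -12, span 1
hull edge (i=1, c=-5) to (i=3, c=4): slope 9/2, span 2
Factored form: p(x) = 4 ⊗ (x ⊕ (-9/2)) ⊗ (x ⊕ (-9/2)) ⊗ (x ⊕ 12)
Answer: roots = -9/2 (mult 2), 12 (mult 1)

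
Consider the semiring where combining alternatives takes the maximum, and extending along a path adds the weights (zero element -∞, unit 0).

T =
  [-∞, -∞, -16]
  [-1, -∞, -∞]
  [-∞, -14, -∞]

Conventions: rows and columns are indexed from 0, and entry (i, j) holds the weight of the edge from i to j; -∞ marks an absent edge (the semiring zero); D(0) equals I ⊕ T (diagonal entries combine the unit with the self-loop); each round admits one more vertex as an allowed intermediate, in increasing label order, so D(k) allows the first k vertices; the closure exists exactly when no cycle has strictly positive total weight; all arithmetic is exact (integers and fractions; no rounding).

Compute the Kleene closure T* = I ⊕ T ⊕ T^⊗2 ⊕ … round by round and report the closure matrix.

D(0):
  [0, -∞, -16]
  [-1, 0, -∞]
  [-∞, -14, 0]
D(1):
  [0, -∞, -16]
  [-1, 0, -17]
  [-∞, -14, 0]
D(2):
  [0, -∞, -16]
  [-1, 0, -17]
  [-15, -14, 0]
D(3):
  [0, -30, -16]
  [-1, 0, -17]
  [-15, -14, 0]
Answer: T* = [[0, -30, -16], [-1, 0, -17], [-15, -14, 0]]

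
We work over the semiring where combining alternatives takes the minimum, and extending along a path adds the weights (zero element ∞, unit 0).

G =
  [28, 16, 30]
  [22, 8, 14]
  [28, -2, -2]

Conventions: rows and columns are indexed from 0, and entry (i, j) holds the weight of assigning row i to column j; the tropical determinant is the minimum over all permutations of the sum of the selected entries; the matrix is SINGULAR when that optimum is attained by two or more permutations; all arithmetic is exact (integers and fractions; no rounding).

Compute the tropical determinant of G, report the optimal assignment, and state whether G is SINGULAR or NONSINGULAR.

σ = (0, 1, 2): 28 + 8 + (-2) = 34
σ = (0, 2, 1): 28 + 14 + (-2) = 40
σ = (1, 0, 2): 16 + 22 + (-2) = 36
σ = (1, 2, 0): 16 + 14 + 28 = 58
σ = (2, 0, 1): 30 + 22 + (-2) = 50
σ = (2, 1, 0): 30 + 8 + 28 = 66
Optimal value attained by: σ = (0, 1, 2).
Answer: det⊕(G) = 34; verdict: NONSINGULAR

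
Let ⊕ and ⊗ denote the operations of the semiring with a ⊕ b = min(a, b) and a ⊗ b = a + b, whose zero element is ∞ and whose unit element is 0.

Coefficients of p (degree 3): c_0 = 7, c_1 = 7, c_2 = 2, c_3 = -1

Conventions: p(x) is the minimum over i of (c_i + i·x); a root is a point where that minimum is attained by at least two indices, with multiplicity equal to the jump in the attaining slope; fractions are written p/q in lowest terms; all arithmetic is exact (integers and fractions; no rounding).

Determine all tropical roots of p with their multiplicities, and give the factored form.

hull edge (i=0, c=7) to (i=3, c=-1): slope -8/3, span 3
Factored form: p(x) = -1 ⊗ (x ⊕ 8/3) ⊗ (x ⊕ 8/3) ⊗ (x ⊕ 8/3)
Answer: roots = 8/3 (mult 3)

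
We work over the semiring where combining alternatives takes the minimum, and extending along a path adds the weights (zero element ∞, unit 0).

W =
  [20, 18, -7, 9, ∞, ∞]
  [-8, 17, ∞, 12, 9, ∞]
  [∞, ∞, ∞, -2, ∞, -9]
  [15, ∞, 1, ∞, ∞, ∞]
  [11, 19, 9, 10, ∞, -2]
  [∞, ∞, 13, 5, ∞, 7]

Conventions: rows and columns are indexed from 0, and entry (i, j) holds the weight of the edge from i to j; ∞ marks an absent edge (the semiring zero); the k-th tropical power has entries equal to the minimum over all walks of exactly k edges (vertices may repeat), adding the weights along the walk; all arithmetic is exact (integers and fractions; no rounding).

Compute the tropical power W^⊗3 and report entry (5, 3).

W^⊗2:
  [10, 35, 10, -9, 27, -16]
  [9, 10, -15, 1, 26, 7]
  [13, ∞, -1, -4, ∞, -2]
  [35, 33, 8, -1, ∞, -8]
  [11, 29, 4, 3, 28, 0]
  [20, ∞, 6, 11, ∞, 4]
W^⊗3:
  [6, 28, -8, -11, 44, -9]
  [2, 27, 2, -17, 19, -24]
  [11, 31, -3, -3, ∞, -10]
  [14, 50, 0, -3, 42, -1]
  [18, 29, 4, 2, 38, -5]
  [26, 38, 12, 4, ∞, -3]
Key observation: the optimum is the walk 5->3->2->3, with weight 5 + 1 + (-2) = 4.
Optimal value attained by: walk 5->3->2->3.
Answer: (W^⊗3)[5][3] = 4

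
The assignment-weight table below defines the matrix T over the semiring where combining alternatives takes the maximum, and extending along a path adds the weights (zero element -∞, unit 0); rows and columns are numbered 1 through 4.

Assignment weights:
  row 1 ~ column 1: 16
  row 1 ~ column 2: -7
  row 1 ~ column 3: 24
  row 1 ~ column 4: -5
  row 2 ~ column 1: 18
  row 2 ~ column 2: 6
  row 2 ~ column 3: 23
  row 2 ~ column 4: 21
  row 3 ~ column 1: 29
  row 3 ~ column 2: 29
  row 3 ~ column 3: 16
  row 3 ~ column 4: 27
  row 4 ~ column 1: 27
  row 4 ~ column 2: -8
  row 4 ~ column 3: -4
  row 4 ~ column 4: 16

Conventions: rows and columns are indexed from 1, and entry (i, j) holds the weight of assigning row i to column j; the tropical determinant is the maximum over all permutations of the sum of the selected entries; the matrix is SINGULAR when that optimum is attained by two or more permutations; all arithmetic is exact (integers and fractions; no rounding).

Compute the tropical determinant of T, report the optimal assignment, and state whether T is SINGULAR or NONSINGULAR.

σ = (1, 2, 3, 4): 16 + 6 + 16 + 16 = 54
σ = (1, 2, 4, 3): 16 + 6 + 27 + (-4) = 45
σ = (1, 3, 2, 4): 16 + 23 + 29 + 16 = 84
σ = (1, 3, 4, 2): 16 + 23 + 27 + (-8) = 58
σ = (1, 4, 2, 3): 16 + 21 + 29 + (-4) = 62
σ = (1, 4, 3, 2): 16 + 21 + 16 + (-8) = 45
σ = (2, 1, 3, 4): (-7) + 18 + 16 + 16 = 43
σ = (2, 1, 4, 3): (-7) + 18 + 27 + (-4) = 34
σ = (2, 3, 1, 4): (-7) + 23 + 29 + 16 = 61
σ = (2, 3, 4, 1): (-7) + 23 + 27 + 27 = 70
σ = (2, 4, 1, 3): (-7) + 21 + 29 + (-4) = 39
σ = (2, 4, 3, 1): (-7) + 21 + 16 + 27 = 57
σ = (3, 1, 2, 4): 24 + 18 + 29 + 16 = 87
σ = (3, 1, 4, 2): 24 + 18 + 27 + (-8) = 61
σ = (3, 2, 1, 4): 24 + 6 + 29 + 16 = 75
σ = (3, 2, 4, 1): 24 + 6 + 27 + 27 = 84
σ = (3, 4, 1, 2): 24 + 21 + 29 + (-8) = 66
σ = (3, 4, 2, 1): 24 + 21 + 29 + 27 = 101
σ = (4, 1, 2, 3): (-5) + 18 + 29 + (-4) = 38
σ = (4, 1, 3, 2): (-5) + 18 + 16 + (-8) = 21
σ = (4, 2, 1, 3): (-5) + 6 + 29 + (-4) = 26
σ = (4, 2, 3, 1): (-5) + 6 + 16 + 27 = 44
σ = (4, 3, 1, 2): (-5) + 23 + 29 + (-8) = 39
σ = (4, 3, 2, 1): (-5) + 23 + 29 + 27 = 74
Optimal value attained by: σ = (3, 4, 2, 1).
Answer: det⊕(T) = 101; verdict: NONSINGULAR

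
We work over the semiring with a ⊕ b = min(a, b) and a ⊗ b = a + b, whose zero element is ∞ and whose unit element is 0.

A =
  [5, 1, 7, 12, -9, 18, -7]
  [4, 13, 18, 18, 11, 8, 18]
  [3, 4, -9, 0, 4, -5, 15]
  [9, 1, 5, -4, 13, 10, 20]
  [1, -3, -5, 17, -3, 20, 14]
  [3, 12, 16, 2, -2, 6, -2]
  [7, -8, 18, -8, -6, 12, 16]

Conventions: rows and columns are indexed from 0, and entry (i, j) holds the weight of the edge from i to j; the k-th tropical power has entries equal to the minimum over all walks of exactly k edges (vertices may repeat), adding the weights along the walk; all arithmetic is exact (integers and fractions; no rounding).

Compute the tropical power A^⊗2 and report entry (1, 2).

A^⊗2:
  [-8, -15, -14, -15, -13, 2, -2]
  [9, 5, 6, 10, -5, 13, -3]
  [-6, -5, -18, -9, -7, -14, -7]
  [5, -3, -4, -8, 0, 0, 2]
  [-2, -6, -14, -5, -8, -10, -6]
  [-1, -10, -7, -10, -8, 10, -4]
  [-5, -9, -11, -12, -9, 0, 0]
Key observation: the optimum is the walk 1->4->2, with weight 11 + (-5) = 6.
Optimal value attained by: walk 1->4->2.
Answer: (A^⊗2)[1][2] = 6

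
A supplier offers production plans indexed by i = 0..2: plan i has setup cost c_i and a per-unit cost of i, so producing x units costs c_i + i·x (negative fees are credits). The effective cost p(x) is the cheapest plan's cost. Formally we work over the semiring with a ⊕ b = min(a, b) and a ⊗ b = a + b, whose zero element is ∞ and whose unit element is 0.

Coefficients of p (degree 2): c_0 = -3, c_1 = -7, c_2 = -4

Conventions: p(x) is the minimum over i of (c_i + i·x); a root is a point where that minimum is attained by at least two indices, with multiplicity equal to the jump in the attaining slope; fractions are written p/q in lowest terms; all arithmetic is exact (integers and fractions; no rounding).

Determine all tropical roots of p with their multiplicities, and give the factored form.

hull edge (i=0, c=-3) to (i=1, c=-7): slope -4, span 1
hull edge (i=1, c=-7) to (i=2, c=-4): slope 3, span 1
Factored form: p(x) = -4 ⊗ (x ⊕ (-3)) ⊗ (x ⊕ 4)
Answer: roots = -3 (mult 1), 4 (mult 1)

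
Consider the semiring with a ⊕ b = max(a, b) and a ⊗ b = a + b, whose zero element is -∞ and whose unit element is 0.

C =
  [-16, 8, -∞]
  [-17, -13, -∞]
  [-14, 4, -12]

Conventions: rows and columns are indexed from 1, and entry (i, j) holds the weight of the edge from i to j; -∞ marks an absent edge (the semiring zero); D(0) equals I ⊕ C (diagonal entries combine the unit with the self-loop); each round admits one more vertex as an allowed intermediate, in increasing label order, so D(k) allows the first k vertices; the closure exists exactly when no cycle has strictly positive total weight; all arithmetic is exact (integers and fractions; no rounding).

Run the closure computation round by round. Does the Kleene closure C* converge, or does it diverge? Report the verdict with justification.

D(0):
  [0, 8, -∞]
  [-17, 0, -∞]
  [-14, 4, 0]
D(1):
  [0, 8, -∞]
  [-17, 0, -∞]
  [-14, 4, 0]
D(2):
  [0, 8, -∞]
  [-17, 0, -∞]
  [-13, 4, 0]
D(3):
  [0, 8, -∞]
  [-17, 0, -∞]
  [-13, 4, 0]
Key observation: every diagonal entry stays at the unit through all rounds, so no improving cycle exists.
Answer: CONVERGES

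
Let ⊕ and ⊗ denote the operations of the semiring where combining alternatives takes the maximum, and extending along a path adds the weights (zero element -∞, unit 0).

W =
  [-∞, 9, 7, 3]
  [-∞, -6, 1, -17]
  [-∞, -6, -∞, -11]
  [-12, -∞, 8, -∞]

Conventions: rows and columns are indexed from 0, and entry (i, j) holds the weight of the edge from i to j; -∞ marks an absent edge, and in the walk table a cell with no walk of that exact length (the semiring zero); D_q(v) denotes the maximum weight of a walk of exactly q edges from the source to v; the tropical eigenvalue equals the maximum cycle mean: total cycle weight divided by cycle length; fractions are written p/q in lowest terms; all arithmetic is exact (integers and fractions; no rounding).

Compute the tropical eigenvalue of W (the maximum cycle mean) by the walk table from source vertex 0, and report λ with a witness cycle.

q=0: [0, -∞, -∞, -∞]
q=1: [-∞, 9, 7, 3]
q=2: [-9, 3, 11, -4]
q=3: [-16, 5, 4, 0]
q=4: [-12, -1, 8, -7]
Optimal cycle mean attained by: cycle 2->3->2, total (-11) + 8, length 2.
Answer: λ = -3/2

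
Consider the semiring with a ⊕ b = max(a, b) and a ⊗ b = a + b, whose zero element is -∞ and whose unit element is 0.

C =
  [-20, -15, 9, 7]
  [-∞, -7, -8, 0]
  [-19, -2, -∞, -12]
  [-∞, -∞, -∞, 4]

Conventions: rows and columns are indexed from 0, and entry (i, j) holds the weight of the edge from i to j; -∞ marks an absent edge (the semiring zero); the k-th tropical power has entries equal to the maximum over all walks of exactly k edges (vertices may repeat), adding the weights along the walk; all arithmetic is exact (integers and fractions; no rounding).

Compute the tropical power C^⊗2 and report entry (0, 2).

C^⊗2:
  [-10, 7, -11, 11]
  [-27, -10, -15, 4]
  [-39, -9, -10, -2]
  [-∞, -∞, -∞, 8]
Key observation: the optimum is the walk 0->0->2, with weight (-20) + 9 = -11.
Optimal value attained by: walk 0->0->2.
Answer: (C^⊗2)[0][2] = -11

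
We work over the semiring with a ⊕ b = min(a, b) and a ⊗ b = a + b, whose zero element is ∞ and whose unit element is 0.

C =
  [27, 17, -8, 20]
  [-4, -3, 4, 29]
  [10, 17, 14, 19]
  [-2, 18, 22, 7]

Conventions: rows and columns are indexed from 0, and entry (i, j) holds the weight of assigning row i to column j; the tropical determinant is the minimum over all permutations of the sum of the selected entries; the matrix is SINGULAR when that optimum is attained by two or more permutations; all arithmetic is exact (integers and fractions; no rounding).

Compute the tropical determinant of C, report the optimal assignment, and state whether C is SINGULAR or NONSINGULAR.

σ = (0, 1, 2, 3): 27 + (-3) + 14 + 7 = 45
σ = (0, 1, 3, 2): 27 + (-3) + 19 + 22 = 65
σ = (0, 2, 1, 3): 27 + 4 + 17 + 7 = 55
σ = (0, 2, 3, 1): 27 + 4 + 19 + 18 = 68
σ = (0, 3, 1, 2): 27 + 29 + 17 + 22 = 95
σ = (0, 3, 2, 1): 27 + 29 + 14 + 18 = 88
σ = (1, 0, 2, 3): 17 + (-4) + 14 + 7 = 34
σ = (1, 0, 3, 2): 17 + (-4) + 19 + 22 = 54
σ = (1, 2, 0, 3): 17 + 4 + 10 + 7 = 38
σ = (1, 2, 3, 0): 17 + 4 + 19 + (-2) = 38
σ = (1, 3, 0, 2): 17 + 29 + 10 + 22 = 78
σ = (1, 3, 2, 0): 17 + 29 + 14 + (-2) = 58
σ = (2, 0, 1, 3): (-8) + (-4) + 17 + 7 = 12
σ = (2, 0, 3, 1): (-8) + (-4) + 19 + 18 = 25
σ = (2, 1, 0, 3): (-8) + (-3) + 10 + 7 = 6
σ = (2, 1, 3, 0): (-8) + (-3) + 19 + (-2) = 6
σ = (2, 3, 0, 1): (-8) + 29 + 10 + 18 = 49
σ = (2, 3, 1, 0): (-8) + 29 + 17 + (-2) = 36
σ = (3, 0, 1, 2): 20 + (-4) + 17 + 22 = 55
σ = (3, 0, 2, 1): 20 + (-4) + 14 + 18 = 48
σ = (3, 1, 0, 2): 20 + (-3) + 10 + 22 = 49
σ = (3, 1, 2, 0): 20 + (-3) + 14 + (-2) = 29
σ = (3, 2, 0, 1): 20 + 4 + 10 + 18 = 52
σ = (3, 2, 1, 0): 20 + 4 + 17 + (-2) = 39
Optimal value attained by: σ = (2, 1, 0, 3).
Answer: det⊕(C) = 6; verdict: SINGULAR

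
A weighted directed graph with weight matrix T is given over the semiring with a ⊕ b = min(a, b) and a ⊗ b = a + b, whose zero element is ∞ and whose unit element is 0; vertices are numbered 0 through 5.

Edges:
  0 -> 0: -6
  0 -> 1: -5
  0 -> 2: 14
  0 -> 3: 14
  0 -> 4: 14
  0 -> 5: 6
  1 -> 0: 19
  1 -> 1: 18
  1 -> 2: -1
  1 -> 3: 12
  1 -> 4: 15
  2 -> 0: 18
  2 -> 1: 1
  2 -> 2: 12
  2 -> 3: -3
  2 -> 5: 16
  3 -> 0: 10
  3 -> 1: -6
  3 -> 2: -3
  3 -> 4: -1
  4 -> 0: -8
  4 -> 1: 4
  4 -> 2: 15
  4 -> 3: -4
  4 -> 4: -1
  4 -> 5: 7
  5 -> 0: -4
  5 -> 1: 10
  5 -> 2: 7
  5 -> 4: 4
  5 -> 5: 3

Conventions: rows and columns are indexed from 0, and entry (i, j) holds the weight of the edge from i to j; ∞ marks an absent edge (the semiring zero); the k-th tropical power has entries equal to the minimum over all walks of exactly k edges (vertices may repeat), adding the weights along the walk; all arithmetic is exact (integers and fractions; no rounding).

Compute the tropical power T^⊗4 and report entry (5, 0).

T^⊗2:
  [-12, -11, -6, 7, 8, 0]
  [7, 0, 9, -4, 11, 15]
  [7, -9, -6, 9, -4, 19]
  [-9, -2, -7, -6, -2, 6]
  [-14, -13, -7, -5, -5, -2]
  [-10, -9, 9, 0, 3, 2]
T^⊗3:
  [-18, -17, -12, -9, 2, -6]
  [1, -10, -7, 6, -5, 13]
  [-12, -5, -10, -9, -5, 3]
  [-15, -14, -9, -10, -7, -3]
  [-20, -19, -14, -10, -6, -8]
  [-16, -15, -10, -1, -1, -4]
T^⊗4:
  [-24, -23, -18, -15, -10, -12]
  [-13, -6, -11, -10, -6, 2]
  [-18, -17, -12, -13, -10, -6]
  [-21, -20, -15, -12, -11, -9]
  [-26, -25, -20, -17, -11, -14]
  [-22, -21, -16, -13, -2, -10]
Key observation: the optimum is the walk 5->0->0->0->0, with weight (-4) + (-6) + (-6) + (-6) = -22.
Optimal value attained by: walk 5->0->0->0->0.
Answer: (T^⊗4)[5][0] = -22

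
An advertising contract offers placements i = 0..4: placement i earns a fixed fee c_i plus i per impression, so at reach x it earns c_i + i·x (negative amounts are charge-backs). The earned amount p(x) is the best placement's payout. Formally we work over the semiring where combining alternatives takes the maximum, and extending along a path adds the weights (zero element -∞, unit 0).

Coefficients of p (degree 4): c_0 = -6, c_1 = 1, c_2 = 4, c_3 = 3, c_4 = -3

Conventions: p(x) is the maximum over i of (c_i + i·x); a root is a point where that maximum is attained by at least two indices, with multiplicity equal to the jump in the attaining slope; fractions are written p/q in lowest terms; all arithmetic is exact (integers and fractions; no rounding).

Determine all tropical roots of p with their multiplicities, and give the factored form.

hull edge (i=0, c=-6) to (i=1, c=1): slope 7, span 1
hull edge (i=1, c=1) to (i=2, c=4): slope 3, span 1
hull edge (i=2, c=4) to (i=3, c=3): slope -1, span 1
hull edge (i=3, c=3) to (i=4, c=-3): slope -6, span 1
Factored form: p(x) = -3 ⊗ (x ⊕ (-7)) ⊗ (x ⊕ (-3)) ⊗ (x ⊕ 1) ⊗ (x ⊕ 6)
Answer: roots = -7 (mult 1), -3 (mult 1), 1 (mult 1), 6 (mult 1)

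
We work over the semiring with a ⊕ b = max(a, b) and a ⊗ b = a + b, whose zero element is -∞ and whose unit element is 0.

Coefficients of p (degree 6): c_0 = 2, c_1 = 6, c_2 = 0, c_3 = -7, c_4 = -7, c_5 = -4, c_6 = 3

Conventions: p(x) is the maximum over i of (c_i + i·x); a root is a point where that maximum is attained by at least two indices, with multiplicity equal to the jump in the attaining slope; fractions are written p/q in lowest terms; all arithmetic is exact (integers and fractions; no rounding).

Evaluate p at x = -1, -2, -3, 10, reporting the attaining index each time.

p(-1) = max(2+0·(-1)=2, 6+1·(-1)=5, 0+2·(-1)=-2, -7+3·(-1)=-10, -7+4·(-1)=-11, -4+5·(-1)=-9, 3+6·(-1)=-3) = 5 (attained by i=1)
p(-2) = max(2+0·(-2)=2, 6+1·(-2)=4, 0+2·(-2)=-4, -7+3·(-2)=-13, -7+4·(-2)=-15, -4+5·(-2)=-14, 3+6·(-2)=-9) = 4 (attained by i=1)
p(-3) = max(2+0·(-3)=2, 6+1·(-3)=3, 0+2·(-3)=-6, -7+3·(-3)=-16, -7+4·(-3)=-19, -4+5·(-3)=-19, 3+6·(-3)=-15) = 3 (attained by i=1)
p(10) = max(2+0·10=2, 6+1·10=16, 0+2·10=20, -7+3·10=23, -7+4·10=33, -4+5·10=46, 3+6·10=63) = 63 (attained by i=6)
Answer: p(-1) = 5; p(-2) = 4; p(-3) = 3; p(10) = 63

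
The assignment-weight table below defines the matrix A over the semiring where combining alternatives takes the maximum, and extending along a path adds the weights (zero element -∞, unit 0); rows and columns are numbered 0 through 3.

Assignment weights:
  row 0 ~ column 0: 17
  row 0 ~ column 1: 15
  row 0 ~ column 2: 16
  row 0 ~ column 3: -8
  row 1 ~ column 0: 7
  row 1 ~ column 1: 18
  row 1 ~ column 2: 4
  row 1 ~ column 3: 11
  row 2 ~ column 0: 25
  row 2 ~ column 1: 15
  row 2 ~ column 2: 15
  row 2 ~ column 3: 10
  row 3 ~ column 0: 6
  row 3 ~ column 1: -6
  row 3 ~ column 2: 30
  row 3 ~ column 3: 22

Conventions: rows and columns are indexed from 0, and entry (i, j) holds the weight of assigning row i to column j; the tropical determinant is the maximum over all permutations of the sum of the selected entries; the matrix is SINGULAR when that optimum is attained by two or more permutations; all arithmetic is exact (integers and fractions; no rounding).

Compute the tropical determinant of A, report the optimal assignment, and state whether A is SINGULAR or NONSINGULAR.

σ = (0, 1, 2, 3): 17 + 18 + 15 + 22 = 72
σ = (0, 1, 3, 2): 17 + 18 + 10 + 30 = 75
σ = (0, 2, 1, 3): 17 + 4 + 15 + 22 = 58
σ = (0, 2, 3, 1): 17 + 4 + 10 + (-6) = 25
σ = (0, 3, 1, 2): 17 + 11 + 15 + 30 = 73
σ = (0, 3, 2, 1): 17 + 11 + 15 + (-6) = 37
σ = (1, 0, 2, 3): 15 + 7 + 15 + 22 = 59
σ = (1, 0, 3, 2): 15 + 7 + 10 + 30 = 62
σ = (1, 2, 0, 3): 15 + 4 + 25 + 22 = 66
σ = (1, 2, 3, 0): 15 + 4 + 10 + 6 = 35
σ = (1, 3, 0, 2): 15 + 11 + 25 + 30 = 81
σ = (1, 3, 2, 0): 15 + 11 + 15 + 6 = 47
σ = (2, 0, 1, 3): 16 + 7 + 15 + 22 = 60
σ = (2, 0, 3, 1): 16 + 7 + 10 + (-6) = 27
σ = (2, 1, 0, 3): 16 + 18 + 25 + 22 = 81
σ = (2, 1, 3, 0): 16 + 18 + 10 + 6 = 50
σ = (2, 3, 0, 1): 16 + 11 + 25 + (-6) = 46
σ = (2, 3, 1, 0): 16 + 11 + 15 + 6 = 48
σ = (3, 0, 1, 2): (-8) + 7 + 15 + 30 = 44
σ = (3, 0, 2, 1): (-8) + 7 + 15 + (-6) = 8
σ = (3, 1, 0, 2): (-8) + 18 + 25 + 30 = 65
σ = (3, 1, 2, 0): (-8) + 18 + 15 + 6 = 31
σ = (3, 2, 0, 1): (-8) + 4 + 25 + (-6) = 15
σ = (3, 2, 1, 0): (-8) + 4 + 15 + 6 = 17
Optimal value attained by: σ = (1, 3, 0, 2).
Answer: det⊕(A) = 81; verdict: SINGULAR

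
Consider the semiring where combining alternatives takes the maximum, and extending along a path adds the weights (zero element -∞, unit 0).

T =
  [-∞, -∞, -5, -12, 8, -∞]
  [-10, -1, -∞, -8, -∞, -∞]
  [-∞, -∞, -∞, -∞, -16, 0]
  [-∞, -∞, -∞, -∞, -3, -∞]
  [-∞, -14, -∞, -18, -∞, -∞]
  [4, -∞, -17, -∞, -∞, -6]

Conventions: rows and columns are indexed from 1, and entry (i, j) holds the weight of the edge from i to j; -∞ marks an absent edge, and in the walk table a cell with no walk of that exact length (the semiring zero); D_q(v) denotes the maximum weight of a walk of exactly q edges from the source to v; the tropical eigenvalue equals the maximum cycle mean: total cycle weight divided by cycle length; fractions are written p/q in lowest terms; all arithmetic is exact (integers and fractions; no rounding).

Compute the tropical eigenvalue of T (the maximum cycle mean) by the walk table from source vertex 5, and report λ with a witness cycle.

q=0: [-∞, -∞, -∞, -∞, 0, -∞]
q=1: [-∞, -14, -∞, -18, -∞, -∞]
q=2: [-24, -15, -∞, -22, -21, -∞]
q=3: [-25, -16, -29, -23, -16, -∞]
q=4: [-26, -17, -30, -24, -17, -29]
q=5: [-25, -18, -31, -25, -18, -30]
q=6: [-26, -19, -30, -26, -17, -31]
Optimal cycle mean attained by: cycle 1->3->6->1, total (-5) + 0 + 4, length 3.
Answer: λ = -1/3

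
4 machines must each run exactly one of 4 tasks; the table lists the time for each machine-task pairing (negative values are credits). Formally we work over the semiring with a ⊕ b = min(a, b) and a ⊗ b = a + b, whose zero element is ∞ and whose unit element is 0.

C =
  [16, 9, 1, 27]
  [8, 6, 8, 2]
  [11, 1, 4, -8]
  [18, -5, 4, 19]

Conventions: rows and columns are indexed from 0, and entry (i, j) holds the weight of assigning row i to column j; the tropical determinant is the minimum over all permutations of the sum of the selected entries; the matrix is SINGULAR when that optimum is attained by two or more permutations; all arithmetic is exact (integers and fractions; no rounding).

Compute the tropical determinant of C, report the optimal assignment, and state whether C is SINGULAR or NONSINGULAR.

σ = (0, 1, 2, 3): 16 + 6 + 4 + 19 = 45
σ = (0, 1, 3, 2): 16 + 6 + (-8) + 4 = 18
σ = (0, 2, 1, 3): 16 + 8 + 1 + 19 = 44
σ = (0, 2, 3, 1): 16 + 8 + (-8) + (-5) = 11
σ = (0, 3, 1, 2): 16 + 2 + 1 + 4 = 23
σ = (0, 3, 2, 1): 16 + 2 + 4 + (-5) = 17
σ = (1, 0, 2, 3): 9 + 8 + 4 + 19 = 40
σ = (1, 0, 3, 2): 9 + 8 + (-8) + 4 = 13
σ = (1, 2, 0, 3): 9 + 8 + 11 + 19 = 47
σ = (1, 2, 3, 0): 9 + 8 + (-8) + 18 = 27
σ = (1, 3, 0, 2): 9 + 2 + 11 + 4 = 26
σ = (1, 3, 2, 0): 9 + 2 + 4 + 18 = 33
σ = (2, 0, 1, 3): 1 + 8 + 1 + 19 = 29
σ = (2, 0, 3, 1): 1 + 8 + (-8) + (-5) = -4
σ = (2, 1, 0, 3): 1 + 6 + 11 + 19 = 37
σ = (2, 1, 3, 0): 1 + 6 + (-8) + 18 = 17
σ = (2, 3, 0, 1): 1 + 2 + 11 + (-5) = 9
σ = (2, 3, 1, 0): 1 + 2 + 1 + 18 = 22
σ = (3, 0, 1, 2): 27 + 8 + 1 + 4 = 40
σ = (3, 0, 2, 1): 27 + 8 + 4 + (-5) = 34
σ = (3, 1, 0, 2): 27 + 6 + 11 + 4 = 48
σ = (3, 1, 2, 0): 27 + 6 + 4 + 18 = 55
σ = (3, 2, 0, 1): 27 + 8 + 11 + (-5) = 41
σ = (3, 2, 1, 0): 27 + 8 + 1 + 18 = 54
Optimal value attained by: σ = (2, 0, 3, 1).
Answer: det⊕(C) = -4; verdict: NONSINGULAR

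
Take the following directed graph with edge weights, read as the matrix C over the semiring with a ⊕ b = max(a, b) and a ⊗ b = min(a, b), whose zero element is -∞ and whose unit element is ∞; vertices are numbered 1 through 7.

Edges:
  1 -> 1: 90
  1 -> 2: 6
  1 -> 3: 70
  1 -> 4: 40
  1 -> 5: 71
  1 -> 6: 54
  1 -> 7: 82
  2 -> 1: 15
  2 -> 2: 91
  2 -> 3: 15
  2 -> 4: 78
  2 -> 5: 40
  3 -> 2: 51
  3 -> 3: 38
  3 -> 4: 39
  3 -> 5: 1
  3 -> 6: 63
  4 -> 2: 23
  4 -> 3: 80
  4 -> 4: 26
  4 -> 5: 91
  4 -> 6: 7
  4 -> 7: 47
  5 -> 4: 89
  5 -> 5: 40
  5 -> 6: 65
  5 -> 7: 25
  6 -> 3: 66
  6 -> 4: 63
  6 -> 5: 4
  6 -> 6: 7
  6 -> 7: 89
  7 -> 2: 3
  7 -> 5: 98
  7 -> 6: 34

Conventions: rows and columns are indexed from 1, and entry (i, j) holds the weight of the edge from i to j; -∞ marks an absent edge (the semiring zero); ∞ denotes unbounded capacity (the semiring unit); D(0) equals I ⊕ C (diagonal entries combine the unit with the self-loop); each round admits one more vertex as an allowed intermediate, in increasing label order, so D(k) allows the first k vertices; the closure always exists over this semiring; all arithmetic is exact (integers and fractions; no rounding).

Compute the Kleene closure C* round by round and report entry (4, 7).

D(0):
  [∞, 6, 70, 40, 71, 54, 82]
  [15, ∞, 15, 78, 40, -∞, -∞]
  [-∞, 51, ∞, 39, 1, 63, -∞]
  [-∞, 23, 80, ∞, 91, 7, 47]
  [-∞, -∞, -∞, 89, ∞, 65, 25]
  [-∞, -∞, 66, 63, 4, ∞, 89]
  [-∞, 3, -∞, -∞, 98, 34, ∞]
D(1):
  [∞, 6, 70, 40, 71, 54, 82]
  [15, ∞, 15, 78, 40, 15, 15]
  [-∞, 51, ∞, 39, 1, 63, -∞]
  [-∞, 23, 80, ∞, 91, 7, 47]
  [-∞, -∞, -∞, 89, ∞, 65, 25]
  [-∞, -∞, 66, 63, 4, ∞, 89]
  [-∞, 3, -∞, -∞, 98, 34, ∞]
D(2):
  [∞, 6, 70, 40, 71, 54, 82]
  [15, ∞, 15, 78, 40, 15, 15]
  [15, 51, ∞, 51, 40, 63, 15]
  [15, 23, 80, ∞, 91, 15, 47]
  [-∞, -∞, -∞, 89, ∞, 65, 25]
  [-∞, -∞, 66, 63, 4, ∞, 89]
  [3, 3, 3, 3, 98, 34, ∞]
D(3):
  [∞, 51, 70, 51, 71, 63, 82]
  [15, ∞, 15, 78, 40, 15, 15]
  [15, 51, ∞, 51, 40, 63, 15]
  [15, 51, 80, ∞, 91, 63, 47]
  [-∞, -∞, -∞, 89, ∞, 65, 25]
  [15, 51, 66, 63, 40, ∞, 89]
  [3, 3, 3, 3, 98, 34, ∞]
D(4):
  [∞, 51, 70, 51, 71, 63, 82]
  [15, ∞, 78, 78, 78, 63, 47]
  [15, 51, ∞, 51, 51, 63, 47]
  [15, 51, 80, ∞, 91, 63, 47]
  [15, 51, 80, 89, ∞, 65, 47]
  [15, 51, 66, 63, 63, ∞, 89]
  [3, 3, 3, 3, 98, 34, ∞]
D(5):
  [∞, 51, 71, 71, 71, 65, 82]
  [15, ∞, 78, 78, 78, 65, 47]
  [15, 51, ∞, 51, 51, 63, 47]
  [15, 51, 80, ∞, 91, 65, 47]
  [15, 51, 80, 89, ∞, 65, 47]
  [15, 51, 66, 63, 63, ∞, 89]
  [15, 51, 80, 89, 98, 65, ∞]
D(6):
  [∞, 51, 71, 71, 71, 65, 82]
  [15, ∞, 78, 78, 78, 65, 65]
  [15, 51, ∞, 63, 63, 63, 63]
  [15, 51, 80, ∞, 91, 65, 65]
  [15, 51, 80, 89, ∞, 65, 65]
  [15, 51, 66, 63, 63, ∞, 89]
  [15, 51, 80, 89, 98, 65, ∞]
D(7):
  [∞, 51, 80, 82, 82, 65, 82]
  [15, ∞, 78, 78, 78, 65, 65]
  [15, 51, ∞, 63, 63, 63, 63]
  [15, 51, 80, ∞, 91, 65, 65]
  [15, 51, 80, 89, ∞, 65, 65]
  [15, 51, 80, 89, 89, ∞, 89]
  [15, 51, 80, 89, 98, 65, ∞]
Answer: C*[4][7] = 65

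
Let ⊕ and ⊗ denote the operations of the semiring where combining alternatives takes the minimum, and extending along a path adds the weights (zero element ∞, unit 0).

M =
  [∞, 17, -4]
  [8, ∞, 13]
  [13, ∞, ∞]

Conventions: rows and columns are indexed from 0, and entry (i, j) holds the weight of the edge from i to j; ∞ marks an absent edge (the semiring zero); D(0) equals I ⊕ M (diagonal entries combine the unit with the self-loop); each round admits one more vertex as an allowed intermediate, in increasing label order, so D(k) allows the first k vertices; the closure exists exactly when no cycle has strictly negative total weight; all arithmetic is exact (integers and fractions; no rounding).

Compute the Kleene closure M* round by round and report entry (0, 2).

D(0):
  [0, 17, -4]
  [8, 0, 13]
  [13, ∞, 0]
D(1):
  [0, 17, -4]
  [8, 0, 4]
  [13, 30, 0]
D(2):
  [0, 17, -4]
  [8, 0, 4]
  [13, 30, 0]
D(3):
  [0, 17, -4]
  [8, 0, 4]
  [13, 30, 0]
Answer: M*[0][2] = -4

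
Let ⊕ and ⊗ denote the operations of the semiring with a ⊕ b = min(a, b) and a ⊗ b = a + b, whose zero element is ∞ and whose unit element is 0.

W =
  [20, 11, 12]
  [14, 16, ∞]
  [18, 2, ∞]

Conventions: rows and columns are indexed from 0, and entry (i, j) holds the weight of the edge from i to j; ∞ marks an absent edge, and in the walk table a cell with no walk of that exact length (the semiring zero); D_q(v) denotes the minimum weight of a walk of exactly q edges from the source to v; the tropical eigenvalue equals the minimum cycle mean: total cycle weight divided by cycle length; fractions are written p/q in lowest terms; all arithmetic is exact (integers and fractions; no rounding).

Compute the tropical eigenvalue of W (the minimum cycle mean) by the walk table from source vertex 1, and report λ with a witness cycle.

q=0: [∞, 0, ∞]
q=1: [14, 16, ∞]
q=2: [30, 25, 26]
q=3: [39, 28, 42]
Optimal cycle mean attained by: cycle 0->2->1->0, total 12 + 2 + 14, length 3.
Answer: λ = 28/3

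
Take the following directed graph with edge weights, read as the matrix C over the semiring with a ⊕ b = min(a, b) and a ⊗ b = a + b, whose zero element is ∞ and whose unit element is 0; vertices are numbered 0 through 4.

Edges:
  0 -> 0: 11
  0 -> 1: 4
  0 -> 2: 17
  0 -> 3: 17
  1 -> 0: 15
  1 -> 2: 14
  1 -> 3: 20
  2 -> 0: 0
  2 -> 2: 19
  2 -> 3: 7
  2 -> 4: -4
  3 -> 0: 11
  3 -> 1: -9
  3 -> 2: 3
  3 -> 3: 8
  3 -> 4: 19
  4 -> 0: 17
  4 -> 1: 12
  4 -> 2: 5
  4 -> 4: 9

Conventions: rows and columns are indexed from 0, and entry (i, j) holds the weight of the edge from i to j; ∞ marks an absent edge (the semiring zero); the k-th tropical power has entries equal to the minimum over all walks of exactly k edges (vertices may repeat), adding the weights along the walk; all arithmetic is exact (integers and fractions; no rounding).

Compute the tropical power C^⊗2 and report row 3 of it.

C^⊗2:
  [17, 8, 18, 24, 13]
  [14, 11, 23, 21, 10]
  [11, -2, 1, 15, 5]
  [3, -1, 5, 10, -1]
  [5, 21, 14, 12, 1]
Answer: row 3 of C^⊗2 = [3, -1, 5, 10, -1]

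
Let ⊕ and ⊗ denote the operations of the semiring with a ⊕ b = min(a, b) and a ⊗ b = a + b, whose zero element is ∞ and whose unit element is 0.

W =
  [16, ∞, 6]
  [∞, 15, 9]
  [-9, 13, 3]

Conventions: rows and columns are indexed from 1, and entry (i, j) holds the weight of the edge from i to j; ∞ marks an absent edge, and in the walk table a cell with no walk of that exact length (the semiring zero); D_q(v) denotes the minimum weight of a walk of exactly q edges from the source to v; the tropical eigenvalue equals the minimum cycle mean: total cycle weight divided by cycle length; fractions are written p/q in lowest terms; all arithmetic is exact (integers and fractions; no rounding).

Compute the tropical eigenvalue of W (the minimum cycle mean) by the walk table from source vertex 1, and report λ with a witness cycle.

q=0: [0, ∞, ∞]
q=1: [16, ∞, 6]
q=2: [-3, 19, 9]
q=3: [0, 22, 3]
Optimal cycle mean attained by: cycle 1->3->1, total 6 + (-9), length 2.
Answer: λ = -3/2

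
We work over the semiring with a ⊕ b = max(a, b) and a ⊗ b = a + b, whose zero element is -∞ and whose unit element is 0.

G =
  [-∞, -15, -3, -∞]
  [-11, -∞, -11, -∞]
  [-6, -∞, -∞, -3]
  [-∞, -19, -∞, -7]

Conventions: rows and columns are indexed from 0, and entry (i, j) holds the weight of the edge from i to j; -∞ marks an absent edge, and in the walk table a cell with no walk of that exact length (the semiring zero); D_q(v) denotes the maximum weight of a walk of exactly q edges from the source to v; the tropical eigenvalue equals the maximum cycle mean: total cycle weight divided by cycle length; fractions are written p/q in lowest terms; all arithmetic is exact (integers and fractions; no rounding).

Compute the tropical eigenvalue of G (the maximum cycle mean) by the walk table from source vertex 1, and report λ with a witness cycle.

q=0: [-∞, 0, -∞, -∞]
q=1: [-11, -∞, -11, -∞]
q=2: [-17, -26, -14, -14]
q=3: [-20, -32, -20, -17]
q=4: [-26, -35, -23, -23]
Optimal cycle mean attained by: cycle 0->2->0, total (-3) + (-6), length 2.
Answer: λ = -9/2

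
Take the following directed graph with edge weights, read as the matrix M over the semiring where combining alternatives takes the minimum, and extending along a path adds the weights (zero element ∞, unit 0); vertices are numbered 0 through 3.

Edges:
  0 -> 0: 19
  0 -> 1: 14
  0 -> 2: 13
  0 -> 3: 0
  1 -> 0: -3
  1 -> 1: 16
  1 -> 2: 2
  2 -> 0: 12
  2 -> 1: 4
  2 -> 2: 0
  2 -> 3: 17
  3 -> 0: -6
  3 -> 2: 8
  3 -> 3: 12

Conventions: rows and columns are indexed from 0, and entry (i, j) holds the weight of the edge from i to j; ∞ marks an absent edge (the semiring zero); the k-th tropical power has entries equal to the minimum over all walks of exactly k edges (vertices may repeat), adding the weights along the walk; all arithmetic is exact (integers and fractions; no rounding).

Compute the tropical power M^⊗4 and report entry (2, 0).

M^⊗2:
  [-6, 17, 8, 12]
  [13, 6, 2, -3]
  [1, 4, 0, 12]
  [6, 8, 7, -6]
M^⊗3:
  [6, 8, 7, -6]
  [-9, 6, 2, 9]
  [1, 4, 0, 1]
  [-12, 11, 2, 6]
M^⊗4:
  [-12, 11, 2, 6]
  [3, 5, 2, -9]
  [-5, 4, 0, 1]
  [0, 2, 1, -12]
Key observation: the optimum is the walk 2->1->0->3->0, with weight 4 + (-3) + 0 + (-6) = -5.
Optimal value attained by: walk 2->1->0->3->0.
Answer: (M^⊗4)[2][0] = -5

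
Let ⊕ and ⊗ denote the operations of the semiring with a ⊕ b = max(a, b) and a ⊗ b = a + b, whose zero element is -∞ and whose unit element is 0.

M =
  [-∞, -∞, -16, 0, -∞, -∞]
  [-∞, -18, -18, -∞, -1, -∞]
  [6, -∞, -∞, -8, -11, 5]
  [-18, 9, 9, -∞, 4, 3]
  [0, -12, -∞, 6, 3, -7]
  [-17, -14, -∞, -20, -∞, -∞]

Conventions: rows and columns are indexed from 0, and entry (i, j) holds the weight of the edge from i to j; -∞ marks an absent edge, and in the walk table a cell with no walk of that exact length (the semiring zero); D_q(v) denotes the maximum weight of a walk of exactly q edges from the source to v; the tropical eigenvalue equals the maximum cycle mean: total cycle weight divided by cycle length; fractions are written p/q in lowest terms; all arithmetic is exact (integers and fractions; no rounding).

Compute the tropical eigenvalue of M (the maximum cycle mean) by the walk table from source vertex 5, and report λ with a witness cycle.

q=0: [-∞, -∞, -∞, -∞, -∞, 0]
q=1: [-17, -14, -∞, -20, -∞, -∞]
q=2: [-38, -11, -11, -17, -15, -17]
q=3: [-5, -8, -8, -9, -12, -6]
q=4: [-2, 0, 0, -5, -5, -3]
q=5: [6, 4, 4, 1, -1, 5]
q=6: [10, 10, 10, 6, 5, 9]
Optimal cycle mean attained by: cycle 0->3->2->0, total 0 + 9 + 6, length 3.
Answer: λ = 5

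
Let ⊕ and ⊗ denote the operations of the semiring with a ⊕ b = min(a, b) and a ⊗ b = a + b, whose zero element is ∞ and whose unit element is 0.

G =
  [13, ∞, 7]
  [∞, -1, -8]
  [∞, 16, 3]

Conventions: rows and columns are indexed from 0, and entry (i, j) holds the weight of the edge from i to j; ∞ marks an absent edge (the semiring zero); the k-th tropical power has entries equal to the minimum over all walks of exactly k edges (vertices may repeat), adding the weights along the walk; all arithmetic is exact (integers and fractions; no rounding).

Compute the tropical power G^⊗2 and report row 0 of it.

G^⊗2:
  [26, 23, 10]
  [∞, -2, -9]
  [∞, 15, 6]
Answer: row 0 of G^⊗2 = [26, 23, 10]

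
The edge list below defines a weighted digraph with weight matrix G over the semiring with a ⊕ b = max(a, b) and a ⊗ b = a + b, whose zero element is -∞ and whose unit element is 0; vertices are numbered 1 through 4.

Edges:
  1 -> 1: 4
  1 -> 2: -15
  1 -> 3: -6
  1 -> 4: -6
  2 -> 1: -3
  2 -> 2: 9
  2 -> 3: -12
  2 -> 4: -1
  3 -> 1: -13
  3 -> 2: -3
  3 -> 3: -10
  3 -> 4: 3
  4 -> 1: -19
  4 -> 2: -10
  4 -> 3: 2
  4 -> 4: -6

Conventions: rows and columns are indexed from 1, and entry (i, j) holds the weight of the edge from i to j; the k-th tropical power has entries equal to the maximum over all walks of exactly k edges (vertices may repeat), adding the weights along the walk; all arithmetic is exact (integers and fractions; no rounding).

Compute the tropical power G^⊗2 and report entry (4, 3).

G^⊗2:
  [8, -6, -2, -2]
  [6, 18, 1, 8]
  [-6, 6, 5, -3]
  [-11, -1, -4, 5]
Key observation: the optimum is the walk 4->4->3, with weight (-6) + 2 = -4.
Optimal value attained by: walk 4->4->3.
Answer: (G^⊗2)[4][3] = -4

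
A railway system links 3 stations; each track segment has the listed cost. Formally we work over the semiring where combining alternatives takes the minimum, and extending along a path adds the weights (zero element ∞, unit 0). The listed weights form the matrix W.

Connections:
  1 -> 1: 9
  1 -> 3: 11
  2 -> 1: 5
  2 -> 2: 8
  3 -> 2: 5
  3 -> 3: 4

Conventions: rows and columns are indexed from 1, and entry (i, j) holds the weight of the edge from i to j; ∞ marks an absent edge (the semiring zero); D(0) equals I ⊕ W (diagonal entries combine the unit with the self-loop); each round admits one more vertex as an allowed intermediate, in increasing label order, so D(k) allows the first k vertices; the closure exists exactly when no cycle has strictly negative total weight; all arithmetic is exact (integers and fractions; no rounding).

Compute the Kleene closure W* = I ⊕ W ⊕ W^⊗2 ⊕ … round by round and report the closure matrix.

D(0):
  [0, ∞, 11]
  [5, 0, ∞]
  [∞, 5, 0]
D(1):
  [0, ∞, 11]
  [5, 0, 16]
  [∞, 5, 0]
D(2):
  [0, ∞, 11]
  [5, 0, 16]
  [10, 5, 0]
D(3):
  [0, 16, 11]
  [5, 0, 16]
  [10, 5, 0]
Answer: W* = [[0, 16, 11], [5, 0, 16], [10, 5, 0]]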